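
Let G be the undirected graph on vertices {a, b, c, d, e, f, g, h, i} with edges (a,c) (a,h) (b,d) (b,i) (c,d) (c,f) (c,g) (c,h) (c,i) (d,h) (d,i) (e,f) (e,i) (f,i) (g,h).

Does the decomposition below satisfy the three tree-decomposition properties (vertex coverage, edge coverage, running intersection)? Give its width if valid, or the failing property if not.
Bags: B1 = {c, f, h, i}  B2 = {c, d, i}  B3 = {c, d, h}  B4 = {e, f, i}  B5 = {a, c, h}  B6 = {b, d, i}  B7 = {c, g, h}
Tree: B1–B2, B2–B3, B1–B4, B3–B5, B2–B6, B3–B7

A tree decomposition must satisfy three properties: every vertex lies in some bag; for every edge, both endpoints lie together in some bag; and for every vertex, the bags containing it form a connected subtree. Here bags containing vertex h are not connected in the tree, so the decomposition is invalid.

No — bags containing vertex h are not connected in the tree.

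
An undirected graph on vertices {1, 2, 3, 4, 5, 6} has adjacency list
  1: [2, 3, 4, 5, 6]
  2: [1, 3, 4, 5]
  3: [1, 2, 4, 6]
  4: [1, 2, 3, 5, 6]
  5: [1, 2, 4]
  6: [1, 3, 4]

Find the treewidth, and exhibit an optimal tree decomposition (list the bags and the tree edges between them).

Treewidth 3.
One such decomposition:
Bags: B1 = {1, 2, 3, 4}  B2 = {1, 3, 4, 6}  B3 = {1, 2, 4, 5}
Tree: B1–B2, B1–B3

The largest bag has 4 vertices, giving width 3; this decomposition certifies tw(G) ≤ 3. Conversely, {1, 2, 3, 4} is a clique of size 4, and the vertices of any clique must share a bag in every tree decomposition; so some bag has ≥ 4 vertices and tw(G) ≥ 3. Therefore the treewidth is 3.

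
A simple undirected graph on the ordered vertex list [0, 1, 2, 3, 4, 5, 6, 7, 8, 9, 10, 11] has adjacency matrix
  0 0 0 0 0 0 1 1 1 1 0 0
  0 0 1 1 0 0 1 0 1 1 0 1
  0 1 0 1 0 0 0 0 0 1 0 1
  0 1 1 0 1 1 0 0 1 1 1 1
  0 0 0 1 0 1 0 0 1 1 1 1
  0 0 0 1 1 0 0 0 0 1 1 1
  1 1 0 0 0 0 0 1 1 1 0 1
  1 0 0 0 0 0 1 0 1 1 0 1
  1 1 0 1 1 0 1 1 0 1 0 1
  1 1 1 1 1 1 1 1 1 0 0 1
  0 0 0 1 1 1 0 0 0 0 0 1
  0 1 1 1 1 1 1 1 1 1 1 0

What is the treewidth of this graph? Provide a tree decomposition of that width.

Treewidth 4.
Bags: B1 = {1, 3, 8, 9, 11}  B2 = {3, 4, 8, 9, 11}  B3 = {3, 4, 5, 9, 11}  B4 = {3, 4, 5, 10, 11}  B5 = {1, 2, 3, 9, 11}  B6 = {1, 6, 8, 9, 11}  B7 = {6, 7, 8, 9, 11}  B8 = {0, 6, 7, 8, 9}
Tree: B1–B2, B2–B3, B3–B4, B1–B5, B1–B6, B6–B7, B7–B8

Each bag holds 5 vertices, so the decomposition has width 4, which upper-bounds the treewidth. On the other hand G contains the 5-clique {0, 6, 7, 8, 9}. A clique must lie in a single bag of any decomposition, so no decomposition can have width below 4. Combining the bounds, tw(G) = 4.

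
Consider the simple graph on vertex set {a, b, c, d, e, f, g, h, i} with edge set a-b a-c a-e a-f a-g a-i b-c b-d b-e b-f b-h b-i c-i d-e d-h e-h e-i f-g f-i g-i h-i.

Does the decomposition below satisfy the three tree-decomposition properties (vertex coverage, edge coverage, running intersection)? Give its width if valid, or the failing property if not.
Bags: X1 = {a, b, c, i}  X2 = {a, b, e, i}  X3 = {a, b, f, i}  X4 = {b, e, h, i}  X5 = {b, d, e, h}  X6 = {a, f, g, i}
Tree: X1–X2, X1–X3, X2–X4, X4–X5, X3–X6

Yes; width 3.

Vertex coverage: the bags together contain {a, b, c, d, e, f, g, h, i}, the full vertex set. Edge coverage: each edge of G has both endpoints in at least one bag. Running intersection: for every vertex, the bags containing it form a connected subtree. All three properties hold, so this is a valid tree decomposition of width max|bag| − 1 = 3, and hence tw(G) ≤ 3.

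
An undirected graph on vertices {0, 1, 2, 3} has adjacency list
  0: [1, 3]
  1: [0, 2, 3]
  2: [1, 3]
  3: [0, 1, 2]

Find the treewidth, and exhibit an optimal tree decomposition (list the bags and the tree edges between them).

Treewidth 2.
Bags: B1 = {0, 1, 3}  B2 = {1, 2, 3}
Tree: B1–B2

Each bag holds 3 vertices, so the decomposition has width 2, which upper-bounds the treewidth. For the lower bound, the 3 vertices {0, 1, 3} are pairwise adjacent, and any tree decomposition puts a clique entirely inside one bag — forcing width ≥ 2. Combining the bounds, tw(G) = 2.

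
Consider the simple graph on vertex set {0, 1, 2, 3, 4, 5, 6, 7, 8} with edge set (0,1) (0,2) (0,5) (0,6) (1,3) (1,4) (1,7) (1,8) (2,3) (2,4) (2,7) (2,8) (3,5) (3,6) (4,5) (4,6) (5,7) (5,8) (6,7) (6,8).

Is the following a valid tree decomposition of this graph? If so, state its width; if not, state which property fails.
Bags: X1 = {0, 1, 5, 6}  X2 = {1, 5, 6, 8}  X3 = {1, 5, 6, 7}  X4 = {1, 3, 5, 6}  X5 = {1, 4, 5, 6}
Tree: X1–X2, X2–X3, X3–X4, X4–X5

No — vertex 2 appears in no bag.

A tree decomposition must satisfy three properties: every vertex lies in some bag; for every edge, both endpoints lie together in some bag; and for every vertex, the bags containing it form a connected subtree. Here vertex 2 appears in no bag, so the decomposition is invalid.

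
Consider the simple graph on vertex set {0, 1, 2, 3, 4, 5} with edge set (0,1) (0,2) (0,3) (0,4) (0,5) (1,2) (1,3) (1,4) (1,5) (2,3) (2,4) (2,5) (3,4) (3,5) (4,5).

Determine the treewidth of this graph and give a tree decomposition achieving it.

Treewidth 5.
Bags: B1 = {0, 1, 2, 3, 4, 5}
Tree: (single bag)

With just one bag of size 6, the width is 6 − 1 = 5, so tw(G) ≤ 5. Conversely, {0, 1, 2, 3, 4, 5} is a clique of size 6, and the vertices of any clique must share a bag in every tree decomposition; so some bag has ≥ 6 vertices and tw(G) ≥ 5. Therefore the treewidth is 5.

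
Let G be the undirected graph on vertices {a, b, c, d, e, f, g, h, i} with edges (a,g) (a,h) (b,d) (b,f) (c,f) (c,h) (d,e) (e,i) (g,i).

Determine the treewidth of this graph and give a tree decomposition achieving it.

Each bag holds 3 vertices, so the decomposition has width 2, which upper-bounds the treewidth. For the lower bound, G contains the cycle i–e–d–b–f–c–h–a–g–i, so G is not a forest; only forests have treewidth ≤ 1, hence tw(G) ≥ 2. Hence tw(G) = 2 exactly.

Treewidth 2.
One such decomposition:
Bags: B1 = {d, e, i}  B2 = {b, d, i}  B3 = {b, f, i}  B4 = {c, f, i}  B5 = {c, h, i}  B6 = {a, h, i}  B7 = {a, g, i}
Tree: B1–B2, B2–B3, B3–B4, B4–B5, B5–B6, B6–B7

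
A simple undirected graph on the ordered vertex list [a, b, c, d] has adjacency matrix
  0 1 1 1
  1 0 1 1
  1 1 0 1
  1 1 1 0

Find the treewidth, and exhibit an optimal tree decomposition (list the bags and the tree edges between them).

With just one bag of size 4, the width is 4 − 1 = 3, so tw(G) ≤ 3. On the other hand G contains the 4-clique {a, b, c, d}. A clique must lie in a single bag of any decomposition, so no decomposition can have width below 3. The upper and lower bounds meet at 3, so that is the treewidth.

Treewidth 3.
Bags: B1 = {a, b, c, d}
Tree: (single bag)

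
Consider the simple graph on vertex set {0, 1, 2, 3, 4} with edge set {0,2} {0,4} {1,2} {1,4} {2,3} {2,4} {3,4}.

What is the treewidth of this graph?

A width-2 tree decomposition is:
Bags: B1 = {1, 2, 4}  B2 = {2, 3, 4}  B3 = {0, 2, 4}
Tree: B1–B2, B2–B3
The largest bag has 3 vertices, giving width 2; this decomposition certifies tw(G) ≤ 2. On the other hand G contains the 3-clique {0, 2, 4}. A clique must lie in a single bag of any decomposition, so no decomposition can have width below 2. Therefore the treewidth is 2.

2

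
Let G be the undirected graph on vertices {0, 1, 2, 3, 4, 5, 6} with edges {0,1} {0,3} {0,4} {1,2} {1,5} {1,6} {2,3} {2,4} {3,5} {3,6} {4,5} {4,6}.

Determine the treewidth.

A width-3 tree decomposition is:
Bags: B1 = {1, 2, 3, 4}  B2 = {0, 1, 3, 4}  B3 = {1, 3, 4, 6}  B4 = {1, 3, 4, 5}
Tree: B1–B2, B2–B3, B3–B4
The largest bag has 4 vertices, giving width 3; this decomposition certifies tw(G) ≤ 3. For the lower bound: the 4 vertex sets {2,3}, {0,4}, {1}, {6} are disjoint, each induces a connected subgraph, and every pair is joined by at least one edge of G. Contracting each set to a single vertex therefore yields K_{4} as a minor, and since treewidth is minor-monotone, tw(G) ≥ tw(K_{4}) = 3. The upper and lower bounds meet at 3, so that is the treewidth.

3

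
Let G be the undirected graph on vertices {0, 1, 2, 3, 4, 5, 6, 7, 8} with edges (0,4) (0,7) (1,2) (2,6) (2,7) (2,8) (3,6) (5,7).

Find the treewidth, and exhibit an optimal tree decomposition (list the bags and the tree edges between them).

The largest bag has 2 vertices, giving width 1; this decomposition certifies tw(G) ≤ 1. Since G has at least one edge (e.g. 7–2), it is not an edgeless graph, so tw(G) ≥ 1. Therefore the treewidth is 1.

Treewidth 1.
One optimal decomposition is:
Bags: B1 = {2, 7}  B2 = {2, 6}  B3 = {0, 7}  B4 = {0, 4}  B5 = {2, 8}  B6 = {3, 6}  B7 = {1, 2}  B8 = {5, 7}
Tree: B1–B2, B1–B3, B3–B4, B1–B5, B2–B6, B2–B7, B1–B8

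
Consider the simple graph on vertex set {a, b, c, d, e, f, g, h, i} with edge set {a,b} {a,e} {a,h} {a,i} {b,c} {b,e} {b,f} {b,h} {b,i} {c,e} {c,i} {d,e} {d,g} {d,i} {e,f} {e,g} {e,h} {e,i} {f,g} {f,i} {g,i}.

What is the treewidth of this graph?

3

A width-3 tree decomposition is:
Bags: B1 = {a, b, e, h}  B2 = {a, b, e, i}  B3 = {b, e, f, i}  B4 = {e, f, g, i}  B5 = {b, c, e, i}  B6 = {d, e, g, i}
Tree: B1–B2, B2–B3, B3–B4, B3–B5, B4–B6
Each bag holds 4 vertices, so the decomposition has width 3, which upper-bounds the treewidth. For the lower bound, the 4 vertices {a, b, e, h} are pairwise adjacent, and any tree decomposition puts a clique entirely inside one bag — forcing width ≥ 3. Hence tw(G) = 3 exactly.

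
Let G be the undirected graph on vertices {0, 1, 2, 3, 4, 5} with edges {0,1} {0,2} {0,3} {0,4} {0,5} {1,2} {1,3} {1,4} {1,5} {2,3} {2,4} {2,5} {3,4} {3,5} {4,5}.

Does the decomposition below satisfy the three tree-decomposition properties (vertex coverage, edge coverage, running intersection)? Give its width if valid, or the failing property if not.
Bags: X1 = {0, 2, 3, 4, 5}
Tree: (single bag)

A tree decomposition must satisfy three properties: every vertex lies in some bag; for every edge, both endpoints lie together in some bag; and for every vertex, the bags containing it form a connected subtree. Here vertex 1 appears in no bag, so the decomposition is invalid.

No — vertex 1 appears in no bag.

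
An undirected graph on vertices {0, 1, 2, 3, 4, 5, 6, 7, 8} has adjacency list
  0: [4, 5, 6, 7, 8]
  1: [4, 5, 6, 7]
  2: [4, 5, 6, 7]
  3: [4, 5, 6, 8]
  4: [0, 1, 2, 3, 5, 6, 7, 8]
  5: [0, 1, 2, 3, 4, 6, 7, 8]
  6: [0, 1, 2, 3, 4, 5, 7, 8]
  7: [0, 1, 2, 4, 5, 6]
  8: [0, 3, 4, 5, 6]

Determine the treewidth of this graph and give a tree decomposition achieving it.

Treewidth 4.
One such decomposition:
Bags: B1 = {0, 4, 5, 6, 7}  B2 = {0, 4, 5, 6, 8}  B3 = {3, 4, 5, 6, 8}  B4 = {2, 4, 5, 6, 7}  B5 = {1, 4, 5, 6, 7}
Tree: B1–B2, B2–B3, B1–B4, B4–B5

The largest bag has 5 vertices, giving width 4; this decomposition certifies tw(G) ≤ 4. For the lower bound, the 5 vertices {0, 4, 5, 6, 8} are pairwise adjacent, and any tree decomposition puts a clique entirely inside one bag — forcing width ≥ 4. Hence tw(G) = 4 exactly.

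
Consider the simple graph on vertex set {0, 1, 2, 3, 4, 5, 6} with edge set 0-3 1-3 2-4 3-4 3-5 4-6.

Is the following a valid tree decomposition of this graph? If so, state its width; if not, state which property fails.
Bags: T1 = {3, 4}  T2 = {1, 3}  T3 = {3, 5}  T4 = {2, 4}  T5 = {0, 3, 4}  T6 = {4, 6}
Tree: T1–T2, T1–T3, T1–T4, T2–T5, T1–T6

A tree decomposition must satisfy three properties: every vertex lies in some bag; for every edge, both endpoints lie together in some bag; and for every vertex, the bags containing it form a connected subtree. Here bags containing vertex 4 are not connected in the tree, so the decomposition is invalid.

No — bags containing vertex 4 are not connected in the tree.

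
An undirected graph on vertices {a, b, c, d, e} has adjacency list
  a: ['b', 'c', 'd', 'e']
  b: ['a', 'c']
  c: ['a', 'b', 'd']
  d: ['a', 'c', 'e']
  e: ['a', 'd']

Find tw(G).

2

A width-2 tree decomposition is:
Bags: B1 = {a, d, e}  B2 = {a, c, d}  B3 = {a, b, c}
Tree: B1–B2, B2–B3
The largest bag has 3 vertices, giving width 2; this decomposition certifies tw(G) ≤ 2. On the other hand G contains the 3-clique {a, d, e}. A clique must lie in a single bag of any decomposition, so no decomposition can have width below 2. Therefore the treewidth is 2.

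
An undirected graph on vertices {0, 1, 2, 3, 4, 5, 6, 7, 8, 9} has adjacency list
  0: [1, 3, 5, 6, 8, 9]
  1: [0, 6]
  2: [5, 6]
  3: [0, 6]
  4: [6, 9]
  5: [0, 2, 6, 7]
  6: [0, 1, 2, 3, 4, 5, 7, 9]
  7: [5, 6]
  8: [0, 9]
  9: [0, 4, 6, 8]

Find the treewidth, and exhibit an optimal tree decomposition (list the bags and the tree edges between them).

The largest bag has 3 vertices, giving width 2; this decomposition certifies tw(G) ≤ 2. For the lower bound, the 3 vertices {0, 8, 9} are pairwise adjacent, and any tree decomposition puts a clique entirely inside one bag — forcing width ≥ 2. Hence tw(G) = 2 exactly.

Treewidth 2.
Bags: B1 = {0, 5, 6}  B2 = {0, 6, 9}  B3 = {0, 1, 6}  B4 = {5, 6, 7}  B5 = {0, 8, 9}  B6 = {2, 5, 6}  B7 = {0, 3, 6}  B8 = {4, 6, 9}
Tree: B1–B2, B1–B3, B1–B4, B2–B5, B1–B6, B3–B7, B2–B8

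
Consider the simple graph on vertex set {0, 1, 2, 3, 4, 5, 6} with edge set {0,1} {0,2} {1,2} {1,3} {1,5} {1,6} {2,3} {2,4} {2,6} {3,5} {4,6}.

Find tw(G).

2

A width-2 tree decomposition is:
Bags: B1 = {0, 1, 2}  B2 = {1, 2, 6}  B3 = {1, 2, 3}  B4 = {2, 4, 6}  B5 = {1, 3, 5}
Tree: B1–B2, B1–B3, B2–B4, B3–B5
Every bag has size at most 3, so the width is 3 − 1 = 2 and tw(G) ≤ 2. On the other hand G contains the 3-clique {0, 1, 2}. A clique must lie in a single bag of any decomposition, so no decomposition can have width below 2. Combining the bounds, tw(G) = 2.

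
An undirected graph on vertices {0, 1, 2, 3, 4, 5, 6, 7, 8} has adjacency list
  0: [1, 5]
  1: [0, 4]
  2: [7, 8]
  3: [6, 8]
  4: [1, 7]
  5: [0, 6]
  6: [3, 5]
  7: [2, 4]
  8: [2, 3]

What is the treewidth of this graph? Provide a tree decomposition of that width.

Each bag holds 3 vertices, so the decomposition has width 2, which upper-bounds the treewidth. The edges 3–6–5–0–1–4–7–2–8–3 form a cycle, so G is not a tree and its treewidth is at least 2. Combining the bounds, tw(G) = 2.

Treewidth 2.
One such decomposition:
Bags: B1 = {3, 5, 6}  B2 = {0, 3, 5}  B3 = {0, 1, 3}  B4 = {1, 3, 4}  B5 = {3, 4, 7}  B6 = {2, 3, 7}  B7 = {2, 3, 8}
Tree: B1–B2, B2–B3, B3–B4, B4–B5, B5–B6, B6–B7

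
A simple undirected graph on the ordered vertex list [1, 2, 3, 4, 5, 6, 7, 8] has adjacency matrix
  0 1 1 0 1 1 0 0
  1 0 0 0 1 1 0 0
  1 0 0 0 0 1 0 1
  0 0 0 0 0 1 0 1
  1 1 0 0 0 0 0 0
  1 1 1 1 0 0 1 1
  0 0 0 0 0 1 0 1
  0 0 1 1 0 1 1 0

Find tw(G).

A width-2 tree decomposition is:
Bags: B1 = {1, 2, 6}  B2 = {1, 2, 5}  B3 = {1, 3, 6}  B4 = {3, 6, 8}  B5 = {4, 6, 8}  B6 = {6, 7, 8}
Tree: B1–B2, B1–B3, B3–B4, B4–B5, B4–B6
The largest bag has 3 vertices, giving width 2; this decomposition certifies tw(G) ≤ 2. On the other hand G contains the 3-clique {1, 2, 5}. A clique must lie in a single bag of any decomposition, so no decomposition can have width below 2. The upper and lower bounds meet at 2, so that is the treewidth.

2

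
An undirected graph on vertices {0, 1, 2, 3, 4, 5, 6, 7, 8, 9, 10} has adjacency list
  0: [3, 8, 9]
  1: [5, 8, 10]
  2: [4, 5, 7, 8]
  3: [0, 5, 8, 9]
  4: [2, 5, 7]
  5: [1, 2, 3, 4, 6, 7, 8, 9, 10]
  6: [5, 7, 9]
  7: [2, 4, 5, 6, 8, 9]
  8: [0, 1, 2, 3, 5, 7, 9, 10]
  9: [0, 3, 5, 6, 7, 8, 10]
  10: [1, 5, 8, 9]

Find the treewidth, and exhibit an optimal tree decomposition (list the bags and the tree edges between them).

Each bag holds 4 vertices, so the decomposition has width 3, which upper-bounds the treewidth. Conversely, {0, 3, 8, 9} is a clique of size 4, and the vertices of any clique must share a bag in every tree decomposition; so some bag has ≥ 4 vertices and tw(G) ≥ 3. Therefore the treewidth is 3.

Treewidth 3.
One such decomposition:
Bags: B1 = {3, 5, 8, 9}  B2 = {0, 3, 8, 9}  B3 = {5, 7, 8, 9}  B4 = {5, 8, 9, 10}  B5 = {5, 6, 7, 9}  B6 = {2, 5, 7, 8}  B7 = {2, 4, 5, 7}  B8 = {1, 5, 8, 10}
Tree: B1–B2, B1–B3, B3–B4, B3–B5, B3–B6, B6–B7, B4–B8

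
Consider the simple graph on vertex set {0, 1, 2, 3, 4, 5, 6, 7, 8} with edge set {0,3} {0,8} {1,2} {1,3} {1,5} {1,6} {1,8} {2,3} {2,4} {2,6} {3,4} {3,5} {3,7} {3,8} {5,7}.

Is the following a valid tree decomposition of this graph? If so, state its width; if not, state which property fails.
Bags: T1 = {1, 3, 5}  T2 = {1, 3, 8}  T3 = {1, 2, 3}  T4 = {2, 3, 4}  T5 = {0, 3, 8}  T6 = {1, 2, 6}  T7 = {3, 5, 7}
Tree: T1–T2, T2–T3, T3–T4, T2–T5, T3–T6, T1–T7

Every vertex of G appears in some bag (union = {0, 1, 2, 3, 4, 5, 6, 7, 8}); every edge is covered by a bag; and for each vertex v the set of bags containing v is connected in the bag tree. The decomposition is therefore valid. The largest bag has 3 vertices, so the width is 2.

Yes; width 2.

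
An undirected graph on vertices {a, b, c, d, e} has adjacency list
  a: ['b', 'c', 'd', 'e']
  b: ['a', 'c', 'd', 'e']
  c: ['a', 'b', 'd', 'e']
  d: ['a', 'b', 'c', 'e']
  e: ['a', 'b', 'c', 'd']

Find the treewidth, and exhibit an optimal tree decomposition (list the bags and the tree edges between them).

With just one bag of size 5, the width is 5 − 1 = 4, so tw(G) ≤ 4. For the lower bound, the 5 vertices {a, b, c, d, e} are pairwise adjacent, and any tree decomposition puts a clique entirely inside one bag — forcing width ≥ 4. Combining the bounds, tw(G) = 4.

Treewidth 4.
Bags: B1 = {a, b, c, d, e}
Tree: (single bag)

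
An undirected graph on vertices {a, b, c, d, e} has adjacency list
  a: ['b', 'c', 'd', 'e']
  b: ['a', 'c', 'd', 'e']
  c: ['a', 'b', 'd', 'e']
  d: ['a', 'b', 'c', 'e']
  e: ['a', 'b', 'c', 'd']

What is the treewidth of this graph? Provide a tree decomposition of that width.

A single bag containing all 5 vertices is trivially a valid decomposition of width 4. On the other hand G contains the 5-clique {a, b, c, d, e}. A clique must lie in a single bag of any decomposition, so no decomposition can have width below 4. Hence tw(G) = 4 exactly.

Treewidth 4.
Bags: B1 = {a, b, c, d, e}
Tree: (single bag)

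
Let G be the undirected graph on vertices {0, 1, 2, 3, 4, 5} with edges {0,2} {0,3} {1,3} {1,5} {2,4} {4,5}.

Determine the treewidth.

2

A width-2 tree decomposition is:
Bags: B1 = {0, 1, 3}  B2 = {0, 1, 5}  B3 = {0, 4, 5}  B4 = {0, 2, 4}
Tree: B1–B2, B2–B3, B3–B4
Every bag has size at most 3, so the width is 3 − 1 = 2 and tw(G) ≤ 2. For the lower bound, G contains the cycle 0–3–1–5–4–2–0, so G is not a forest; only forests have treewidth ≤ 1, hence tw(G) ≥ 2. Hence tw(G) = 2 exactly.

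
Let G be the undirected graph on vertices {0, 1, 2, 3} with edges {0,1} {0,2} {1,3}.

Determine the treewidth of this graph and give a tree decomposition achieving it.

Treewidth 1.
Bags: B1 = {1, 3}  B2 = {0, 1}  B3 = {0, 2}
Tree: B1–B2, B2–B3

Each bag holds 2 vertices, so the decomposition has width 1, which upper-bounds the treewidth. G has an edge, so its treewidth is at least 1. The upper and lower bounds meet at 1, so that is the treewidth.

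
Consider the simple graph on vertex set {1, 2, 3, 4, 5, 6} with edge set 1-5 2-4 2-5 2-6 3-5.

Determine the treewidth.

1

A width-1 tree decomposition is:
Bags: B1 = {2, 5}  B2 = {2, 4}  B3 = {2, 6}  B4 = {1, 5}  B5 = {3, 5}
Tree: B1–B2, B2–B3, B1–B4, B4–B5
Every bag has size at most 2, so the width is 2 − 1 = 1 and tw(G) ≤ 1. Any graph with an edge has treewidth ≥ 1, and G has the edge 2–5. The upper and lower bounds meet at 1, so that is the treewidth.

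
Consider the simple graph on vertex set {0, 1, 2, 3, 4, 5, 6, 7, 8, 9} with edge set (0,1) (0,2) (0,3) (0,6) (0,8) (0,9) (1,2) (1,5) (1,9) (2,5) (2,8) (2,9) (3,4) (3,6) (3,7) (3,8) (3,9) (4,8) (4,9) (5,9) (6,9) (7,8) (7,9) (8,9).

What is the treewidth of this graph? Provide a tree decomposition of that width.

Treewidth 3.
Bags: B1 = {0, 3, 8, 9}  B2 = {3, 7, 8, 9}  B3 = {0, 2, 8, 9}  B4 = {0, 1, 2, 9}  B5 = {3, 4, 8, 9}  B6 = {0, 3, 6, 9}  B7 = {1, 2, 5, 9}
Tree: B1–B2, B1–B3, B3–B4, B2–B5, B1–B6, B4–B7

The largest bag has 4 vertices, giving width 3; this decomposition certifies tw(G) ≤ 3. On the other hand G contains the 4-clique {0, 2, 8, 9}. A clique must lie in a single bag of any decomposition, so no decomposition can have width below 3. The upper and lower bounds meet at 3, so that is the treewidth.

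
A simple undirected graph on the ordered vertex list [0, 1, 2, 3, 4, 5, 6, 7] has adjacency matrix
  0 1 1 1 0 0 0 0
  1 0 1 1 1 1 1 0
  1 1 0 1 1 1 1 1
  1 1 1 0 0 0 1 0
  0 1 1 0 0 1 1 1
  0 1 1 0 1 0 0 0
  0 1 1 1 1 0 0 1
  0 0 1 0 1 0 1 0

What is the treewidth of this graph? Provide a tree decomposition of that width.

Each bag holds 4 vertices, so the decomposition has width 3, which upper-bounds the treewidth. On the other hand G contains the 4-clique {0, 1, 2, 3}. A clique must lie in a single bag of any decomposition, so no decomposition can have width below 3. Combining the bounds, tw(G) = 3.

Treewidth 3.
Bags: B1 = {1, 2, 4, 6}  B2 = {1, 2, 3, 6}  B3 = {2, 4, 6, 7}  B4 = {1, 2, 4, 5}  B5 = {0, 1, 2, 3}
Tree: B1–B2, B1–B3, B1–B4, B2–B5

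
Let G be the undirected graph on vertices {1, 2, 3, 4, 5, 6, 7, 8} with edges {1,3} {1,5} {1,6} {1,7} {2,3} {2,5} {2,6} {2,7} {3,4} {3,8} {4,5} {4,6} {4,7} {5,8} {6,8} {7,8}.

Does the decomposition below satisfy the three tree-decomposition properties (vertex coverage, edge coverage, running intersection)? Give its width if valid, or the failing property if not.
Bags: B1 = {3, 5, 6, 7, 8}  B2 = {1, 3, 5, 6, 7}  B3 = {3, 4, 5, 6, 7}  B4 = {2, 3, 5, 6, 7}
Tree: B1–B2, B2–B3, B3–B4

Yes; width 4.

Vertex coverage: the bags together contain {1, 2, 3, 4, 5, 6, 7, 8}, the full vertex set. Edge coverage: each edge of G has both endpoints in at least one bag. Running intersection: for every vertex, the bags containing it form a connected subtree. All three properties hold, so this is a valid tree decomposition of width max|bag| − 1 = 4, and hence tw(G) ≤ 4.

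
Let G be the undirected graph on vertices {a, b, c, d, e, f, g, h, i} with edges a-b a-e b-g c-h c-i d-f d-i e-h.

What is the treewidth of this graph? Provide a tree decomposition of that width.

Every bag has size at most 2, so the width is 2 − 1 = 1 and tw(G) ≤ 1. Since G has at least one edge (e.g. g–b), it is not an edgeless graph, so tw(G) ≥ 1. Hence tw(G) = 1 exactly.

Treewidth 1.
One such decomposition:
Bags: B1 = {b, g}  B2 = {a, b}  B3 = {a, e}  B4 = {e, h}  B5 = {c, h}  B6 = {c, i}  B7 = {d, i}  B8 = {d, f}
Tree: B1–B2, B2–B3, B3–B4, B4–B5, B5–B6, B6–B7, B7–B8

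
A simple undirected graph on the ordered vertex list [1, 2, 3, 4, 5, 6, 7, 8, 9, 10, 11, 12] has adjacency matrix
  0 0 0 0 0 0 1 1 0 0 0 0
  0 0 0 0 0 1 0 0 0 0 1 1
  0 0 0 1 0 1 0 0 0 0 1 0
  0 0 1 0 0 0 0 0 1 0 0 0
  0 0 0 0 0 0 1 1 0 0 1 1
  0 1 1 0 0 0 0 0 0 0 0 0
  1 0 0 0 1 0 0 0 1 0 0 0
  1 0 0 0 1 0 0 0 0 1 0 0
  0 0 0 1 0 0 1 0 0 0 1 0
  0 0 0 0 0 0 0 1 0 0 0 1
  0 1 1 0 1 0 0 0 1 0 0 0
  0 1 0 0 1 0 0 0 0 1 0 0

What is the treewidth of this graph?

A width-3 tree decomposition is:
Bags: B1 = {2, 3, 4, 6}  B2 = {2, 3, 4, 11}  B3 = {2, 4, 9, 11}  B4 = {2, 9, 11, 12}  B5 = {5, 9, 11, 12}  B6 = {5, 7, 9, 12}  B7 = {5, 7, 10, 12}  B8 = {5, 7, 8, 10}  B9 = {1, 7, 8, 10}
Tree: B1–B2, B2–B3, B3–B4, B4–B5, B5–B6, B6–B7, B7–B8, B8–B9
Every bag has size at most 4, so the width is 4 − 1 = 3 and tw(G) ≤ 3. For the lower bound: the 4 vertex sets {3,4,6}, {2}, {11}, {5,7,9,12} are disjoint, each induces a connected subgraph, and every pair is joined by at least one edge of G. Contracting each set to a single vertex therefore yields K_{4} as a minor, and since treewidth is minor-monotone, tw(G) ≥ tw(K_{4}) = 3. Hence tw(G) = 3 exactly.

3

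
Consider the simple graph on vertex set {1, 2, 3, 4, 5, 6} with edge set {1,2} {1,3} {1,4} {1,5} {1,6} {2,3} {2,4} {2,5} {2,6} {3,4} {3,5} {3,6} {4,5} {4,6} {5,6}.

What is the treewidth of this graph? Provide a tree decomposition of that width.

Treewidth 5.
Bags: B1 = {1, 2, 3, 4, 5, 6}
Tree: (single bag)

With just one bag of size 6, the width is 6 − 1 = 5, so tw(G) ≤ 5. Conversely, {1, 2, 3, 4, 5, 6} is a clique of size 6, and the vertices of any clique must share a bag in every tree decomposition; so some bag has ≥ 6 vertices and tw(G) ≥ 5. The upper and lower bounds meet at 5, so that is the treewidth.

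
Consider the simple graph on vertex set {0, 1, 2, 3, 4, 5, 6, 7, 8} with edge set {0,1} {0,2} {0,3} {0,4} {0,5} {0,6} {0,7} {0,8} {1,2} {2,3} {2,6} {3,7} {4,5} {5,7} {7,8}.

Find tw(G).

2

A width-2 tree decomposition is:
Bags: B1 = {0, 3, 7}  B2 = {0, 2, 3}  B3 = {0, 5, 7}  B4 = {0, 7, 8}  B5 = {0, 4, 5}  B6 = {0, 2, 6}  B7 = {0, 1, 2}
Tree: B1–B2, B1–B3, B1–B4, B3–B5, B2–B6, B2–B7
Each bag holds 3 vertices, so the decomposition has width 2, which upper-bounds the treewidth. On the other hand G contains the 3-clique {0, 1, 2}. A clique must lie in a single bag of any decomposition, so no decomposition can have width below 2. The upper and lower bounds meet at 2, so that is the treewidth.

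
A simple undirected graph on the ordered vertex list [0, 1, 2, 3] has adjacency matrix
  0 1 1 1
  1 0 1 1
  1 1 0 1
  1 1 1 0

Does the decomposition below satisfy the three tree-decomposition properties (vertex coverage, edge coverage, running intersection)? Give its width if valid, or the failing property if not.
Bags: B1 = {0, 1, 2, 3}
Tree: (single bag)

Yes; width 3.

Checking the three conditions: (i) the bags cover all of {0, 1, 2, 3}; (ii) for each edge, some bag contains both endpoints; (iii) the bags containing any fixed vertex form a subtree. All hold, so the decomposition is valid with width 4 − 1 = 3.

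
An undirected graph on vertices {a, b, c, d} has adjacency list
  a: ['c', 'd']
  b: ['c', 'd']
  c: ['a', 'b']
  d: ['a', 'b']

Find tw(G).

A width-2 tree decomposition is:
Bags: B1 = {a, b, c}  B2 = {a, b, d}
Tree: B1–B2
Every bag has size at most 3, so the width is 3 − 1 = 2 and tw(G) ≤ 2. The edges b–c–a–d–b form a cycle, so G is not a tree and its treewidth is at least 2. Hence tw(G) = 2 exactly.

2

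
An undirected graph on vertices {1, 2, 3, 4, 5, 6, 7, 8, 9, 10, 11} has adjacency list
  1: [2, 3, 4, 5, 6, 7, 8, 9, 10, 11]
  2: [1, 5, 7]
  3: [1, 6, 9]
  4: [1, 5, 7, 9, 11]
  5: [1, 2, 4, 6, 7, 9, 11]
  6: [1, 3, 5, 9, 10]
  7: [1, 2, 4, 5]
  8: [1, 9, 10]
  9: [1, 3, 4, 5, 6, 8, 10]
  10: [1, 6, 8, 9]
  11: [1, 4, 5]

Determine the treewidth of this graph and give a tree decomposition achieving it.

The largest bag has 4 vertices, giving width 3; this decomposition certifies tw(G) ≤ 3. Conversely, {1, 8, 9, 10} is a clique of size 4, and the vertices of any clique must share a bag in every tree decomposition; so some bag has ≥ 4 vertices and tw(G) ≥ 3. The upper and lower bounds meet at 3, so that is the treewidth.

Treewidth 3.
One optimal decomposition is:
Bags: B1 = {1, 5, 6, 9}  B2 = {1, 4, 5, 9}  B3 = {1, 6, 9, 10}  B4 = {1, 8, 9, 10}  B5 = {1, 3, 6, 9}  B6 = {1, 4, 5, 7}  B7 = {1, 2, 5, 7}  B8 = {1, 4, 5, 11}
Tree: B1–B2, B1–B3, B3–B4, B1–B5, B2–B6, B6–B7, B2–B8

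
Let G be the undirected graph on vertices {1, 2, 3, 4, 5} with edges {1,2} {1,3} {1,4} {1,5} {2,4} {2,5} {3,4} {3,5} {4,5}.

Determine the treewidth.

A width-3 tree decomposition is:
Bags: B1 = {1, 2, 4, 5}  B2 = {1, 3, 4, 5}
Tree: B1–B2
Each bag holds 4 vertices, so the decomposition has width 3, which upper-bounds the treewidth. Conversely, {1, 2, 4, 5} is a clique of size 4, and the vertices of any clique must share a bag in every tree decomposition; so some bag has ≥ 4 vertices and tw(G) ≥ 3. Hence tw(G) = 3 exactly.

3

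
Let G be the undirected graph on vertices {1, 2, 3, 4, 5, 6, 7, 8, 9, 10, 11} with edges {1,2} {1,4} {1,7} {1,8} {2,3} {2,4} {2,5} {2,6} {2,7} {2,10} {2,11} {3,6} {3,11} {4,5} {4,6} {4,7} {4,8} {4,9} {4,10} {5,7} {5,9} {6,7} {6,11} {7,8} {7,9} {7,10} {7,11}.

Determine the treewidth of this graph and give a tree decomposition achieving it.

Treewidth 3.
One such decomposition:
Bags: B1 = {2, 4, 5, 7}  B2 = {2, 4, 6, 7}  B3 = {2, 6, 7, 11}  B4 = {2, 4, 7, 10}  B5 = {1, 2, 4, 7}  B6 = {1, 4, 7, 8}  B7 = {4, 5, 7, 9}  B8 = {2, 3, 6, 11}
Tree: B1–B2, B2–B3, B1–B4, B2–B5, B5–B6, B1–B7, B3–B8

Each bag holds 4 vertices, so the decomposition has width 3, which upper-bounds the treewidth. On the other hand G contains the 4-clique {2, 3, 6, 11}. A clique must lie in a single bag of any decomposition, so no decomposition can have width below 3. Therefore the treewidth is 3.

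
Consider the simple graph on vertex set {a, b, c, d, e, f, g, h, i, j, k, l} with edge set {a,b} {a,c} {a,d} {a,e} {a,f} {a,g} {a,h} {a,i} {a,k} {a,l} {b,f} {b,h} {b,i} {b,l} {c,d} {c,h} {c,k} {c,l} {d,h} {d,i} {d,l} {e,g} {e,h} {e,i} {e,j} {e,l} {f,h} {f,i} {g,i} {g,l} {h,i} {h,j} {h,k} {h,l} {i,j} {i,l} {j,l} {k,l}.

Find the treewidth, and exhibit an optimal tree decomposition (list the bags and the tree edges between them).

Treewidth 4.
One such decomposition:
Bags: B1 = {a, d, h, i, l}  B2 = {a, e, h, i, l}  B3 = {a, b, h, i, l}  B4 = {a, c, d, h, l}  B5 = {a, c, h, k, l}  B6 = {e, h, i, j, l}  B7 = {a, b, f, h, i}  B8 = {a, e, g, i, l}
Tree: B1–B2, B1–B3, B1–B4, B4–B5, B2–B6, B3–B7, B2–B8

Each bag holds 5 vertices, so the decomposition has width 4, which upper-bounds the treewidth. On the other hand G contains the 5-clique {a, e, g, i, l}. A clique must lie in a single bag of any decomposition, so no decomposition can have width below 4. Hence tw(G) = 4 exactly.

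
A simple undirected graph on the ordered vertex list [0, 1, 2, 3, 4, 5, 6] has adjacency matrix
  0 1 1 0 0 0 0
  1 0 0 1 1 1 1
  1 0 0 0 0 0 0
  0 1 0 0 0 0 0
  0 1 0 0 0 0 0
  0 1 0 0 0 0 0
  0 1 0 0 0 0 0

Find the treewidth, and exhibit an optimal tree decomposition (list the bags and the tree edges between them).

Every bag has size at most 2, so the width is 2 − 1 = 1 and tw(G) ≤ 1. Any graph with an edge has treewidth ≥ 1, and G has the edge 1–0. Combining the bounds, tw(G) = 1.

Treewidth 1.
One such decomposition:
Bags: B1 = {0, 1}  B2 = {1, 3}  B3 = {1, 4}  B4 = {1, 6}  B5 = {1, 5}  B6 = {0, 2}
Tree: B1–B2, B1–B3, B1–B4, B1–B5, B1–B6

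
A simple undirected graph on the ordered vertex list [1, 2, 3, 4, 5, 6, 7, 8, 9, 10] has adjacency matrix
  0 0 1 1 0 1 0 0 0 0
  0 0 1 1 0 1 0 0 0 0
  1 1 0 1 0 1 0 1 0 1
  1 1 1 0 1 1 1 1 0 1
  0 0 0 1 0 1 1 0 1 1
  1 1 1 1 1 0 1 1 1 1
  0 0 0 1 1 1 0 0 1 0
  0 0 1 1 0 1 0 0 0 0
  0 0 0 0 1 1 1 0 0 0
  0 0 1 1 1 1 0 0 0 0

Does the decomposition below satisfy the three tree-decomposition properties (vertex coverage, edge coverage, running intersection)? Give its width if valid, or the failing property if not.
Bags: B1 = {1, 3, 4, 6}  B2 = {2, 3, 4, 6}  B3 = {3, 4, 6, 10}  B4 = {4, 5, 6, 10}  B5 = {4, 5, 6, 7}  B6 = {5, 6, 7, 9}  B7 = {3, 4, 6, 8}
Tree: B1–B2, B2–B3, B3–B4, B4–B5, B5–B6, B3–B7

Every vertex of G appears in some bag (union = {1, 2, 3, 4, 5, 6, 7, 8, 9, 10}); every edge is covered by a bag; and for each vertex v the set of bags containing v is connected in the bag tree. The decomposition is therefore valid. The largest bag has 4 vertices, so the width is 3.

Yes; width 3.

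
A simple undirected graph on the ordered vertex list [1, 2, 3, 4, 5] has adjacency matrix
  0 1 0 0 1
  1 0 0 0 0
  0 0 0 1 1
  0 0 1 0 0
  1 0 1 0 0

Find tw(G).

1

A width-1 tree decomposition is:
Bags: B1 = {3, 4}  B2 = {3, 5}  B3 = {1, 5}  B4 = {1, 2}
Tree: B1–B2, B2–B3, B3–B4
Every bag has size at most 2, so the width is 2 − 1 = 1 and tw(G) ≤ 1. G has an edge, so its treewidth is at least 1. Combining the bounds, tw(G) = 1.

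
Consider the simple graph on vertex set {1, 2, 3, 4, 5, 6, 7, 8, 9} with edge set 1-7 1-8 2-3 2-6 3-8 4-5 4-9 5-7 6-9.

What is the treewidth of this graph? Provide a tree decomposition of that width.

Treewidth 2.
One such decomposition:
Bags: B1 = {1, 5, 7}  B2 = {1, 4, 5}  B3 = {1, 4, 9}  B4 = {1, 6, 9}  B5 = {1, 2, 6}  B6 = {1, 2, 3}  B7 = {1, 3, 8}
Tree: B1–B2, B2–B3, B3–B4, B4–B5, B5–B6, B6–B7

The largest bag has 3 vertices, giving width 2; this decomposition certifies tw(G) ≤ 2. For the lower bound, G contains the cycle 1–7–5–4–9–6–2–3–8–1, so G is not a forest; only forests have treewidth ≤ 1, hence tw(G) ≥ 2. Combining the bounds, tw(G) = 2.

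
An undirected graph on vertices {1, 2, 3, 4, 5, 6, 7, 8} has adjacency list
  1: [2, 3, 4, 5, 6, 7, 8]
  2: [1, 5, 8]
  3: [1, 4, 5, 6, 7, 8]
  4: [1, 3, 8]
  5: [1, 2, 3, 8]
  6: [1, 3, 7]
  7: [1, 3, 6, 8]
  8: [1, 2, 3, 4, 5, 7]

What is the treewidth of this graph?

3

A width-3 tree decomposition is:
Bags: B1 = {1, 3, 5, 8}  B2 = {1, 3, 7, 8}  B3 = {1, 3, 6, 7}  B4 = {1, 3, 4, 8}  B5 = {1, 2, 5, 8}
Tree: B1–B2, B2–B3, B2–B4, B1–B5
The largest bag has 4 vertices, giving width 3; this decomposition certifies tw(G) ≤ 3. On the other hand G contains the 4-clique {1, 2, 5, 8}. A clique must lie in a single bag of any decomposition, so no decomposition can have width below 3. Combining the bounds, tw(G) = 3.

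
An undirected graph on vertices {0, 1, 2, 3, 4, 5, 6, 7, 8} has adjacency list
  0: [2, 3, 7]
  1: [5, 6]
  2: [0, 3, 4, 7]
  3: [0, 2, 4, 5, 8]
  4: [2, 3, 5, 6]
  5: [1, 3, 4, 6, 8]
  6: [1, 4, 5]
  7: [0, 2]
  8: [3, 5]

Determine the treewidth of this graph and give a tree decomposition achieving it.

Treewidth 2.
One such decomposition:
Bags: B1 = {3, 4, 5}  B2 = {2, 3, 4}  B3 = {0, 2, 3}  B4 = {4, 5, 6}  B5 = {0, 2, 7}  B6 = {1, 5, 6}  B7 = {3, 5, 8}
Tree: B1–B2, B2–B3, B1–B4, B3–B5, B4–B6, B1–B7

The largest bag has 3 vertices, giving width 2; this decomposition certifies tw(G) ≤ 2. Conversely, {1, 5, 6} is a clique of size 3, and the vertices of any clique must share a bag in every tree decomposition; so some bag has ≥ 3 vertices and tw(G) ≥ 2. Therefore the treewidth is 2.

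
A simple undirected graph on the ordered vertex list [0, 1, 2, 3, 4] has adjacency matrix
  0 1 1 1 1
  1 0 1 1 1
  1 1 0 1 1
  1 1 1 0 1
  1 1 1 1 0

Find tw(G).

4

A width-4 tree decomposition is:
Bags: B1 = {0, 1, 2, 3, 4}
Tree: (single bag)
With just one bag of size 5, the width is 5 − 1 = 4, so tw(G) ≤ 4. For the lower bound, the 5 vertices {0, 1, 2, 3, 4} are pairwise adjacent, and any tree decomposition puts a clique entirely inside one bag — forcing width ≥ 4. Combining the bounds, tw(G) = 4.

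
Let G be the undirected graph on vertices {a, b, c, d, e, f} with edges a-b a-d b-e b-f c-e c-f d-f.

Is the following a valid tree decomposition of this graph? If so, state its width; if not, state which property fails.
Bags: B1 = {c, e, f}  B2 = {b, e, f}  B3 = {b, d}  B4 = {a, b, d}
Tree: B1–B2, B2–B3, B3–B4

A tree decomposition must satisfy three properties: every vertex lies in some bag; for every edge, both endpoints lie together in some bag; and for every vertex, the bags containing it form a connected subtree. Here edge (f,d) lies in no bag, so the decomposition is invalid.

No — edge (f,d) lies in no bag.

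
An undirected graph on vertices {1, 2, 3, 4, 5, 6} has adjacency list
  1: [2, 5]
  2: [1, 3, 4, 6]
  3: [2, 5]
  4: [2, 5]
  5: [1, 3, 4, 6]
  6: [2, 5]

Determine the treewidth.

2

A width-2 tree decomposition is:
Bags: B1 = {1, 2, 5}  B2 = {2, 3, 5}  B3 = {2, 5, 6}  B4 = {2, 4, 5}
Tree: B1–B2, B2–B3, B3–B4
Every bag has size at most 3, so the width is 3 − 1 = 2 and tw(G) ≤ 2. The edges 5–1–2–3–5 form a cycle, so G is not a tree and its treewidth is at least 2. Therefore the treewidth is 2.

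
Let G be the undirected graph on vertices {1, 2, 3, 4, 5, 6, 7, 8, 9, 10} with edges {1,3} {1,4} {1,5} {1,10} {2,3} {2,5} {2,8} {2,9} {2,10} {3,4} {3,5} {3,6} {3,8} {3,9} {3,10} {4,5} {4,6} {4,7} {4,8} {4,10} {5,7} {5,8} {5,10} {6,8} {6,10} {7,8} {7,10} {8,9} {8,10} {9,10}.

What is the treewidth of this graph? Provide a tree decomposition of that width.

The largest bag has 5 vertices, giving width 4; this decomposition certifies tw(G) ≤ 4. Conversely, {2, 3, 8, 9, 10} is a clique of size 5, and the vertices of any clique must share a bag in every tree decomposition; so some bag has ≥ 5 vertices and tw(G) ≥ 4. The upper and lower bounds meet at 4, so that is the treewidth.

Treewidth 4.
Bags: B1 = {3, 4, 5, 8, 10}  B2 = {2, 3, 5, 8, 10}  B3 = {2, 3, 8, 9, 10}  B4 = {4, 5, 7, 8, 10}  B5 = {3, 4, 6, 8, 10}  B6 = {1, 3, 4, 5, 10}
Tree: B1–B2, B2–B3, B1–B4, B1–B5, B1–B6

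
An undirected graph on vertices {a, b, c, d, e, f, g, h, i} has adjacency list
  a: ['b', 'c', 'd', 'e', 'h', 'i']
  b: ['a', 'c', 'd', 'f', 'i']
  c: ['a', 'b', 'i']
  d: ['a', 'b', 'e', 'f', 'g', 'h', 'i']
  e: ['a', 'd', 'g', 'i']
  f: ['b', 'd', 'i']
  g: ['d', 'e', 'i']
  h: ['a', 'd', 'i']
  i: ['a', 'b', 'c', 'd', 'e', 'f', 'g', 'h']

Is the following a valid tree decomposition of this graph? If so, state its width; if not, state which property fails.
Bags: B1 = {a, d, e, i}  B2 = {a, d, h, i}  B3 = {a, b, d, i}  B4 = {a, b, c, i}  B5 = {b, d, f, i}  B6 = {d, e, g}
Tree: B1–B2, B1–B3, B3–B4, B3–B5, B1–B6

A tree decomposition must satisfy three properties: every vertex lies in some bag; for every edge, both endpoints lie together in some bag; and for every vertex, the bags containing it form a connected subtree. Here edge (i,g) lies in no bag, so the decomposition is invalid.

No — edge (i,g) lies in no bag.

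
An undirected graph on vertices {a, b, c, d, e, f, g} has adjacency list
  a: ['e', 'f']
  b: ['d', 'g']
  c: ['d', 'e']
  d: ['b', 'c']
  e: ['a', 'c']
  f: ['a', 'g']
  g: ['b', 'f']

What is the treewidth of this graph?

2

A width-2 tree decomposition is:
Bags: B1 = {b, c, d}  B2 = {b, c, e}  B3 = {a, b, e}  B4 = {a, b, f}  B5 = {b, f, g}
Tree: B1–B2, B2–B3, B3–B4, B4–B5
Every bag has size at most 3, so the width is 3 − 1 = 2 and tw(G) ≤ 2. Since b–d–c–e–a–f–g–b is a cycle in G, G is not acyclic. Forests are exactly the graphs of treewidth ≤ 1, so tw(G) ≥ 2. The upper and lower bounds meet at 2, so that is the treewidth.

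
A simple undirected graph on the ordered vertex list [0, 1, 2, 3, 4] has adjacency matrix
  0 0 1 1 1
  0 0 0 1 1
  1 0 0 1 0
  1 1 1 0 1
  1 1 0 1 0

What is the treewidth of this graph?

A width-2 tree decomposition is:
Bags: B1 = {0, 3, 4}  B2 = {0, 2, 3}  B3 = {1, 3, 4}
Tree: B1–B2, B1–B3
Each bag holds 3 vertices, so the decomposition has width 2, which upper-bounds the treewidth. Conversely, {0, 2, 3} is a clique of size 3, and the vertices of any clique must share a bag in every tree decomposition; so some bag has ≥ 3 vertices and tw(G) ≥ 2. The upper and lower bounds meet at 2, so that is the treewidth.

2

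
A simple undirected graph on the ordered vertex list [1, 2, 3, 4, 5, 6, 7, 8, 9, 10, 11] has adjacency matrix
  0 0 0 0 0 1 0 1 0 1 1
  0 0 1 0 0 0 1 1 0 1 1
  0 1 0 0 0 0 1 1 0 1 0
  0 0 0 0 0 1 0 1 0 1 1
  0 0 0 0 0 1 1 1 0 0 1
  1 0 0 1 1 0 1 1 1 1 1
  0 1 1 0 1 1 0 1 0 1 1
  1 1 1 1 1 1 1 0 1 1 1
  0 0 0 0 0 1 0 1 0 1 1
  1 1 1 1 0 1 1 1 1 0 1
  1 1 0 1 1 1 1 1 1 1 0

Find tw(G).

4

A width-4 tree decomposition is:
Bags: B1 = {5, 6, 7, 8, 11}  B2 = {6, 7, 8, 10, 11}  B3 = {2, 7, 8, 10, 11}  B4 = {6, 8, 9, 10, 11}  B5 = {4, 6, 8, 10, 11}  B6 = {2, 3, 7, 8, 10}  B7 = {1, 6, 8, 10, 11}
Tree: B1–B2, B2–B3, B2–B4, B4–B5, B3–B6, B2–B7
Each bag holds 5 vertices, so the decomposition has width 4, which upper-bounds the treewidth. On the other hand G contains the 5-clique {2, 7, 8, 10, 11}. A clique must lie in a single bag of any decomposition, so no decomposition can have width below 4. Therefore the treewidth is 4.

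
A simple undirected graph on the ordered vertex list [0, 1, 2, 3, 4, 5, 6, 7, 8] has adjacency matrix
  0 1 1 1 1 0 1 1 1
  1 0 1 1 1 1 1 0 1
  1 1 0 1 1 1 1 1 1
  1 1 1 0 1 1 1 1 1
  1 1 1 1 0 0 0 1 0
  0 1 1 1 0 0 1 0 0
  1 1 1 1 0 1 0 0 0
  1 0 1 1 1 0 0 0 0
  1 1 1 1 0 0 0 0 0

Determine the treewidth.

4

A width-4 tree decomposition is:
Bags: B1 = {0, 1, 2, 3, 6}  B2 = {0, 1, 2, 3, 8}  B3 = {0, 1, 2, 3, 4}  B4 = {0, 2, 3, 4, 7}  B5 = {1, 2, 3, 5, 6}
Tree: B1–B2, B1–B3, B3–B4, B1–B5
The largest bag has 5 vertices, giving width 4; this decomposition certifies tw(G) ≤ 4. For the lower bound, the 5 vertices {0, 1, 2, 3, 8} are pairwise adjacent, and any tree decomposition puts a clique entirely inside one bag — forcing width ≥ 4. Combining the bounds, tw(G) = 4.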